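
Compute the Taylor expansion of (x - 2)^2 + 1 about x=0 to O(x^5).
x^2 - 4·x + 5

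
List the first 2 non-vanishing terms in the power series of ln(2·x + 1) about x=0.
-2·x^2 + 2·x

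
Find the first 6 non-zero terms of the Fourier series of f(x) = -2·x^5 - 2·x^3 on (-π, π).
(-456 - 4·π^4 + 76·π^2)·sin(x) + (-8·π^2 + 12 + 2·π^4)·sin(2·x) + (-4·π^4/3 - 88/81 + 44·π^2/27)·sin(3·x) + (-π^2/4 + 3/32 + π^4)·sin(4·x) + (-4·π^4/5 - 4·π^2/25 + 24/625)·sin(5·x) + (-4/81 + 8·π^2/27 + 2·π^4/3)·sin(6·x)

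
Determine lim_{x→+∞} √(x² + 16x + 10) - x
This is an ∞ − ∞ indeterminate form.
Multiply and divide by the conjugate √(x²+16x + 10) + x; the x² terms cancel, leaving (16x + 10)/(√(x²+16x + 10)+x) → 16/2 = 8.
Limit = 8.

Final answer: 8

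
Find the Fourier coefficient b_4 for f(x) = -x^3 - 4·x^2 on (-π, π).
b_4 = (1/π) ∫_{-π}^{π} f(x)·sin(4x) dx.
Evaluate the integral (use parity and integration by parts as needed): b_4 = -3/16 + π^2/2.

Final answer: -3/16 + π^2/2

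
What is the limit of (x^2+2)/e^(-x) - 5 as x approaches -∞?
The quotient is an ∞/∞ indeterminate form as x → -∞.
Compare growth rates of the dominant terms (exponentials ≫ polynomials ≫ logarithms), or apply L'Hôpital's rule; the quotient → 0.
Adding the constant: 0 - 5 = -5. Limit = -5.

Final answer: -5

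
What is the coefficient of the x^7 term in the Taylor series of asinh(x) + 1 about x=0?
Expand to order 7: asinh(x) + 1 = -5·x^7/112 + 3·x^5/40 - x^3/6 + x + 1 + O(x^8).
The coefficient of x^7 is -5/112.

Final answer: -5/112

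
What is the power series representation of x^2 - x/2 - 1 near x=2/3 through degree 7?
-8/9 + 5·(x - 2/3)/6 + (x - 2/3)^2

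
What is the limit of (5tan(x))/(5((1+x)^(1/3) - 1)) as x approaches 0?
Both numerator and denominator → 0 as x → 0; this is a 0/0 indeterminate form.
Expand each to leading order near x = 0: numerator ~ 5·x, denominator ~ 5·x/3.
The limit of the ratio is 3.

Final answer: 3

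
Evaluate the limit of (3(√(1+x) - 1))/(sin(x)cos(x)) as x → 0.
Both numerator and denominator → 0 as x → 0; this is a 0/0 indeterminate form.
Expand each to leading order near x = 0: numerator ~ 3·x/2, denominator ~ x.
The limit of the ratio is 3/2.

Final answer: 3/2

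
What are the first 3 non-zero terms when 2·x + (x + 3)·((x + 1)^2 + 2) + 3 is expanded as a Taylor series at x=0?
5·x^2 + 11·x + 12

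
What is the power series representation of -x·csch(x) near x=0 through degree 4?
-7·x^4/360 + x^2/6 - 1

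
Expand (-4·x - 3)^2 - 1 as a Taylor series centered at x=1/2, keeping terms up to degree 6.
24 + 40·(x - 1/2) + 16·(x - 1/2)^2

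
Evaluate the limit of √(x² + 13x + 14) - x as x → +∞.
This is an ∞ − ∞ indeterminate form.
Multiply and divide by the conjugate √(x²+13x + 14) + x; the x² terms cancel, leaving (13x + 14)/(√(x²+13x + 14)+x) → 13/2.
Limit = 13/2.

Final answer: 13/2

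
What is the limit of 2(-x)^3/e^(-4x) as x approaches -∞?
This is an ∞/∞ indeterminate form as x → -∞.
Compare growth rates of the dominant terms (exponentials ≫ polynomials ≫ logarithms), or apply L'Hôpital's rule; the quotient → 0.
Limit = 0.

Final answer: 0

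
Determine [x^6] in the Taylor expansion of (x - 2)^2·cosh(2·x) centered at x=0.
Expand to order 6: (x - 2)^2·cosh(2·x) = 46·x^6/45 - 8·x^5/3 + 14·x^4/3 - 8·x^3 + 9·x^2 - 4·x + 4 + O(x^7).
The coefficient of x^6 is 46/45.

Final answer: 46/45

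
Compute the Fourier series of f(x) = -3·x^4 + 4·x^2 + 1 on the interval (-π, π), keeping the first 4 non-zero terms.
(-160 + 24·π^2)·cos(x) + (13 - 6·π^2)·cos(2·x) + (-32/9 + 8·π^2/3)·cos(3·x) - 3·π^4/5 + 1 + 4·π^2/3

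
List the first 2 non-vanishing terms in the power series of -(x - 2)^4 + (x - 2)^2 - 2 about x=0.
28·x - 14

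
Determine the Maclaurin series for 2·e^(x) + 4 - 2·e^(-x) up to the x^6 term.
x^5/30 + 2·x^3/3 + 4·x + 4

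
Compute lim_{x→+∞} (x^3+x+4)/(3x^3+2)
This is an ∞/∞ indeterminate form as x → +∞.
Divide numerator and denominator by x^3 and let the lower-order terms vanish; the leading terms give 1/3.
Limit = 1/3.

Final answer: 1/3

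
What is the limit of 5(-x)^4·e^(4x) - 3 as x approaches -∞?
The product is a 0·∞ indeterminate form at x → -∞.
Rewrite the product as 5(-x)^4 / e^(-4x) (an ∞/∞ form) and apply L'Hôpital, or use the standard hierarchy e^(4|x|) ≫ |(-x)^4| as x → -∞.
The indeterminate product → 0, so the limit = -3.

Final answer: -3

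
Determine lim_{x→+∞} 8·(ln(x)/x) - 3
Evaluate the dominant behaviour as x → +∞; each term tends to a finite value or vanishes.
Limit = -3.

Final answer: -3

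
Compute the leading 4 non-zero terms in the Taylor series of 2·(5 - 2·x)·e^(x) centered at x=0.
-x^3/3 + x^2 + 6·x + 10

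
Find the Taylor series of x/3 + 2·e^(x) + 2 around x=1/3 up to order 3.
19/9 + 2·e^(1/3) + (1/3 + 2·e^(1/3))·(x - 1/3) + e^(1/3)·(x - 1/3)^2 + e^(1/3)·(x - 1/3)^3/3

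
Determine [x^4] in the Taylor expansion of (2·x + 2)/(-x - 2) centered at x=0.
Expand to order 4: (2·x + 2)/(-x - 2) = x^4/16 - x^3/8 + x^2/4 - x/2 - 1 + O(x^5).
The coefficient of x^4 is 1/16.

Final answer: 1/16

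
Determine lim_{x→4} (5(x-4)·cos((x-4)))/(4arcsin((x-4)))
Both numerator and denominator → 0 as x → 4; this is a 0/0 indeterminate form.
Expand each to leading order near x = 4: numerator ~ 5·(x - 4), denominator ~ 4·(x - 4).
The limit of the ratio is 5/4.

Final answer: 5/4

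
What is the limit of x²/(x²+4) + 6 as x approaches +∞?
Evaluate the dominant behaviour as x → +∞; each term tends to a finite value or vanishes.
Limit = 7.

Final answer: 7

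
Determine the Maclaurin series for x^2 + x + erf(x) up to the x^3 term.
-2·x^3/(3·√(π)) + x^2 + x·(1 + 2/√(π))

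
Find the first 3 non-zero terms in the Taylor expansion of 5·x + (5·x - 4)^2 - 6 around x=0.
25·x^2 - 35·x + 10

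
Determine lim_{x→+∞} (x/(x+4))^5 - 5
As x → +∞: x/(x+4) = 1/(1 + 4/x) → 1, and the 5th power of a limit-1 base also → 1; with the additive constant, 1 - 5 = -4.
Limit = -4.

Final answer: -4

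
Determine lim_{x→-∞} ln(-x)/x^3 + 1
The quotient is an ∞/∞ indeterminate form as x → -∞.
Compare growth rates of the dominant terms (exponentials ≫ polynomials ≫ logarithms), or apply L'Hôpital's rule; the quotient → 0.
Adding the constant: 0 + 1 = 1. Limit = 1.

Final answer: 1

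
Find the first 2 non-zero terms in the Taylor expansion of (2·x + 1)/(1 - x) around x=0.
3·x + 1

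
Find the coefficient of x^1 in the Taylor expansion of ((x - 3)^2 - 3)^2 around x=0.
Expand to order 1: ((x - 3)^2 - 3)^2 = 36 - 72·x + O(x^2).
The coefficient of x^1 is -72.

Final answer: -72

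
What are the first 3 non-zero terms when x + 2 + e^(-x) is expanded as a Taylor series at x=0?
-x^3/6 + x^2/2 + 3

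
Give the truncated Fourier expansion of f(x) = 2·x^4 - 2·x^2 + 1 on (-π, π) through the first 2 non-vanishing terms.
(104 - 16·π^2)·cos(x) - 2·π^2/3 + 1 + 2·π^4/5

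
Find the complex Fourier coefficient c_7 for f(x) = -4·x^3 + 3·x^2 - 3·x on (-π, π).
Compute the real Fourier coefficients first: a_7 = -12/49, b_7 = -8·π^2/7 - 246/343.
Then c_7 = (a_7 − i·b_7)/2 = -6/49 + 123·i/343 + 4·i·π^2/7.

Final answer: -6/49 + 123·i/343 + 4·i·π^2/7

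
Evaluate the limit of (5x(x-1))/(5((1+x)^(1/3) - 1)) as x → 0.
Both numerator and denominator → 0 as x → 0; this is a 0/0 indeterminate form.
Expand each to leading order near x = 0: numerator ~ -5·x, denominator ~ 5·x/3.
The limit of the ratio is -3.

Final answer: -3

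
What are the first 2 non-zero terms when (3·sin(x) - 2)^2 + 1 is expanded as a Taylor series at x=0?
5 - 12·x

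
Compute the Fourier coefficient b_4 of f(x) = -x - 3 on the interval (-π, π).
b_4 = (1/π) ∫_{-π}^{π} f(x)·sin(4x) dx.
Evaluate the integral (use parity and integration by parts as needed): b_4 = 1/2.

Final answer: 1/2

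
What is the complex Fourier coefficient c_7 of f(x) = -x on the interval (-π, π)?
Compute the real Fourier coefficients first: a_7 = 0, b_7 = -2/7.
Then c_7 = (a_7 − i·b_7)/2 = i/7.

Final answer: i/7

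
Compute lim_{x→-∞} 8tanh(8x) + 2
Evaluate the dominant behaviour as x → -∞; each term tends to a finite value or vanishes.
Limit = -6.

Final answer: -6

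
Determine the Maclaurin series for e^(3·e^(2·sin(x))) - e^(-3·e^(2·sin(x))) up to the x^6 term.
x^6·(-136·e^(-3)/5 + 4808·e^(3)/5) + x^5·(-167·e^(-3)/20 + 9193·e^(3)/20) + x^4·(18·e^(-3) + 198·e^(3)) + x^3·(3·e^(-3) + 75·e^(3)) + x^2·(-12·e^(-3) + 24·e^(3)) + x·(6·e^(-3) + 6·e^(3)) - e^(-3) + e^(3)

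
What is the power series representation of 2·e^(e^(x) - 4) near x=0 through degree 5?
13·x^5·e^(-3)/15 + 5·x^4·e^(-3)/4 + 5·x^3·e^(-3)/3 + 2·x^2·e^(-3) + 2·x·e^(-3) + 2·e^(-3)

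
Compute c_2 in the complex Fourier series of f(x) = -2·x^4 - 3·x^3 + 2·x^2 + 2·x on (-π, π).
Compute the real Fourier coefficients first: a_2 = 8 - 4·π^2, b_2 = -13/2 + 3·π^2.
Then c_2 = (a_2 − i·b_2)/2 = -2·π^2 + 4 - 3·i·π^2/2 + 13·i/4.

Final answer: -2·π^2 + 4 - 3·i·π^2/2 + 13·i/4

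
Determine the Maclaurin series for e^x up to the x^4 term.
x^4/24 + x^3/6 + x^2/2 + x + 1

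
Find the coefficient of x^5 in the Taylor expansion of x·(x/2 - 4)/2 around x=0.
Expand to order 5: x·(x/2 - 4)/2 = x^2/4 - 2·x + O(x^6).
The coefficient of x^5 is 0.

Final answer: 0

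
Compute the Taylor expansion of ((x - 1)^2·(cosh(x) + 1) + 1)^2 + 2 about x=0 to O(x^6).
-59·x^5/6 + 35·x^4/2 - 26·x^3 + 31·x^2 - 24·x + 11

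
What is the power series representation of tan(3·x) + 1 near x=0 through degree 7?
4131·x^7/35 + 162·x^5/5 + 9·x^3 + 3·x + 1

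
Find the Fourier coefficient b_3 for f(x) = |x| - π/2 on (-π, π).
b_3 = (1/π) ∫_{-π}^{π} f(x)·sin(3x) dx.
Evaluate the integral (use parity and integration by parts as needed): b_3 = 0.

Final answer: 0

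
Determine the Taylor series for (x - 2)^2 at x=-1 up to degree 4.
9 - 6·(x + 1) + (x + 1)^2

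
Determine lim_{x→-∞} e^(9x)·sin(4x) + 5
Evaluate the dominant behaviour as x → -∞; each term tends to a finite value or vanishes.
Limit = 5.

Final answer: 5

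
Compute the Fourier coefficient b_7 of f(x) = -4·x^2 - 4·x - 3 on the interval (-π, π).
b_7 = (1/π) ∫_{-π}^{π} f(x)·sin(7x) dx.
Evaluate the integral (use parity and integration by parts as needed): b_7 = -8/7.

Final answer: -8/7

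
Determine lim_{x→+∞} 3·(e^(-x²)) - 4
Evaluate the dominant behaviour as x → +∞; each term tends to a finite value or vanishes.
Limit = -4.

Final answer: -4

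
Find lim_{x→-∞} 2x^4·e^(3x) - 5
The product is a 0·∞ indeterminate form at x → -∞.
Rewrite the product as 2x^4 / e^(-3x) (an ∞/∞ form) and apply L'Hôpital, or use the standard hierarchy e^(3|x|) ≫ |x^4| as x → -∞.
The indeterminate product → 0, so the limit = -5.

Final answer: -5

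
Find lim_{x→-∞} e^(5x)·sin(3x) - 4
Evaluate the dominant behaviour as x → -∞; each term tends to a finite value or vanishes.
Limit = -4.

Final answer: -4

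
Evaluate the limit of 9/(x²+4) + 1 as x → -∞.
Evaluate the dominant behaviour as x → -∞; each term tends to a finite value or vanishes.
Limit = 1.

Final answer: 1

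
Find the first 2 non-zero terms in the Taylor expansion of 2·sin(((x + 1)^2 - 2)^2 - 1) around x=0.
4·x^2 - 8·x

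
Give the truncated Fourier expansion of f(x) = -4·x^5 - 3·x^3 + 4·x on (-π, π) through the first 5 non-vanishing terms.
(-916 - 8·π^4 + 154·π^2)·sin(x) + (-17·π^2 + 43/2 + 4·π^4)·sin(2·x) + (-8·π^4/3 + 4/81 + 106·π^2/27)·sin(3·x) + (-π^2 - 13/8 + 2·π^4)·sin(4·x) + (-8·π^4/5 + 2·π^2/25 + 988/625)·sin(5·x)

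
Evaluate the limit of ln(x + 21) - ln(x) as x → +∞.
This is an ∞ − ∞ indeterminate form.
Combine the logarithms: ln(x+21) − ln(x) = ln((x+21)/(x)) = ln(1 + 21/(x)) → ln(1) = 0.
Limit = 0.

Final answer: 0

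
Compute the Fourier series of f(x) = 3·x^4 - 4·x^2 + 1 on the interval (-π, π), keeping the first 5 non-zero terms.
(160 - 24·π^2)·cos(x) + (-13 + 6·π^2)·cos(2·x) + (32/9 - 8·π^2/3)·cos(3·x) + (-25/16 + 3·π^2/2)·cos(4·x) - 4·π^2/3 + 1 + 3·π^4/5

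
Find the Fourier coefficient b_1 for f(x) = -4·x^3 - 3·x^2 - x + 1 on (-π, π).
b_1 = (1/π) ∫_{-π}^{π} f(x)·sin(1x) dx.
Evaluate the integral (use parity and integration by parts as needed): b_1 = 46 - 8·π^2.

Final answer: 46 - 8·π^2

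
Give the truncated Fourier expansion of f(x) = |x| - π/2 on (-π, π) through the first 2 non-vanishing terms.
-4·cos(x)/π - 4·cos(3·x)/(9·π)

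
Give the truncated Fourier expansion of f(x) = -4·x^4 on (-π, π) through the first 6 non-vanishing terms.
(-192 + 32·π^2)·cos(x) + (12 - 8·π^2)·cos(2·x) + (-64/27 + 32·π^2/9)·cos(3·x) + (3/4 - 2·π^2)·cos(4·x) + (-192/625 + 32·π^2/25)·cos(5·x) - 4·π^4/5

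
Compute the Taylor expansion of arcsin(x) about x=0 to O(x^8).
5·x^7/112 + 3·x^5/40 + x^3/6 + x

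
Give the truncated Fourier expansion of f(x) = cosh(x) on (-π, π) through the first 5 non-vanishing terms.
-cos(x)·sinh(π)/π + 2·cos(2·x)·sinh(π)/(5·π) - cos(3·x)·sinh(π)/(5·π) + 2·cos(4·x)·sinh(π)/(17·π) + sinh(π)/π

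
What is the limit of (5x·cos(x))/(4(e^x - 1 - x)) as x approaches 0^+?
Both numerator and denominator → 0 as x → 0^+; this is a 0/0 indeterminate form.
Expand each to leading order near x = 0: numerator ~ 5·x, denominator ~ 2·x^2.
The limit of the ratio is ∞.

Final answer: ∞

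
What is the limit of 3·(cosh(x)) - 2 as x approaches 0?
Direct substitution at x = 0 gives 1.

Final answer: 1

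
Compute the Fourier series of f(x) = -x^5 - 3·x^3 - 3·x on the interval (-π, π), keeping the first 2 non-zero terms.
(-210 - 2·π^4 + 34·π^2)·sin(x) + (-2·π^2 + 6 + π^4)·sin(2·x)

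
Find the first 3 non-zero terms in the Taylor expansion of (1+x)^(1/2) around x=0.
-x^2/8 + x/2 + 1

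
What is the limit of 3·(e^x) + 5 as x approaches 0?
Direct substitution at x = 0 gives 8.

Final answer: 8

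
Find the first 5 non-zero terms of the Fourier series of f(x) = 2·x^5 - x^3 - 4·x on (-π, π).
(-82·π^2 + 4·π^4 + 484)·sin(x) + (-2·π^4 - 25/2 + 11·π^2)·sin(2·x) + (-98·π^2/27 - 20/81 + 4·π^4/3)·sin(3·x) + (-π^4 + 43/32 + 7·π^2/4)·sin(4·x) + (-26·π^2/25 - 844/625 + 4·π^4/5)·sin(5·x)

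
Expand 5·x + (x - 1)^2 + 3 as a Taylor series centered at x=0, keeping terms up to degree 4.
x^2 + 3·x + 4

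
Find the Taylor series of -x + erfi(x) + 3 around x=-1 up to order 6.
-erfi(1) + 4 + (-√(π) + 2·e)·(x + 1)/√(π) - 2·e·(x + 1)^2/√(π) + 2·e·(x + 1)^3/√(π) - 5·e·(x + 1)^4/(3·√(π)) + 19·e·(x + 1)^5/(15·√(π)) - 13·e·(x + 1)^6/(15·√(π))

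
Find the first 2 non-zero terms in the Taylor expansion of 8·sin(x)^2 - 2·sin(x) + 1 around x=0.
1 - 2·x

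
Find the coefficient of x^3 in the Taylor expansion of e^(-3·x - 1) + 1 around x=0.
Expand to order 3: e^(-3·x - 1) + 1 = -9·x^3·e^(-1)/2 + 9·x^2·e^(-1)/2 - 3·x·e^(-1) + e^(-1) + 1 + O(x^4).
The coefficient of x^3 is -9·e^(-1)/2.

Final answer: -9·e^(-1)/2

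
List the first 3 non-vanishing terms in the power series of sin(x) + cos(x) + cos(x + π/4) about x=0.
x^2·(-1/2 - √(2)/4) + x·(1 - √(2)/2) + √(2)/2 + 1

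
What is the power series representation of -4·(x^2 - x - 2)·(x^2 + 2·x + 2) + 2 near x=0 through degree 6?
-4·x^4 - 4·x^3 + 8·x^2 + 24·x + 18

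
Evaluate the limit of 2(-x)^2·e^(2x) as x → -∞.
This is a 0·∞ indeterminate form at x → -∞.
Rewrite the product as 2(-x)^2 / e^(-2x) (an ∞/∞ form) and apply L'Hôpital, or use the standard hierarchy e^(2|x|) ≫ |(-x)^2| as x → -∞.
The indeterminate product → 0, so the limit = 0.

Final answer: 0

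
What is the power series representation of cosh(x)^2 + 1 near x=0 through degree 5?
x^4/3 + x^2 + 2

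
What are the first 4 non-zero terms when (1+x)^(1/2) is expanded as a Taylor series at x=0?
x^3/16 - x^2/8 + x/2 + 1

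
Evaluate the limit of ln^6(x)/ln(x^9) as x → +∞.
This is an ∞/∞ indeterminate form as x → +∞.
Write ln(x^9) = 9·ln(x), reducing the quotient to ln^5(x)/9 → ∞.
Limit = ∞.

Final answer: ∞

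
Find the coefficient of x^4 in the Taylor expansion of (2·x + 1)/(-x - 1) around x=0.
Expand to order 4: (2·x + 1)/(-x - 1) = x^4 - x^3 + x^2 - x - 1 + O(x^5).
The coefficient of x^4 is 1.

Final answer: 1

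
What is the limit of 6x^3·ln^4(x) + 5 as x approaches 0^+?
The product is a 0·∞ indeterminate form at x → 0⁺.
Rewrite the product as 6·ln^4(x) / x^(-3) and apply L'Hôpital, or use the standard hierarchy x^(-3) ≫ |ln x|^4 as x → 0⁺.
The indeterminate product → 0, so the limit = 5.

Final answer: 5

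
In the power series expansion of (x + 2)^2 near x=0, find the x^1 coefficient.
Expand to order 1: (x + 2)^2 = 4·x + 4 + O(x^2).
The coefficient of x^1 is 4.

Final answer: 4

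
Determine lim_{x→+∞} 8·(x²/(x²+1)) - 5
Evaluate the dominant behaviour as x → +∞; each term tends to a finite value or vanishes.
Limit = 3.

Final answer: 3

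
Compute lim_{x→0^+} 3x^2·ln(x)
This is a 0·∞ indeterminate form at x → 0⁺.
Rewrite the product as 3·ln(x) / x^(-2) and apply L'Hôpital, or use the standard hierarchy x^(-2) ≫ |ln x| as x → 0⁺.
The indeterminate product → 0, so the limit = 0.

Final answer: 0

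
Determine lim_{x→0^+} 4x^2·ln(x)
This is a 0·∞ indeterminate form at x → 0⁺.
Rewrite the product as 4·ln(x) / x^(-2) and apply L'Hôpital, or use the standard hierarchy x^(-2) ≫ |ln x| as x → 0⁺.
The indeterminate product → 0, so the limit = 0.

Final answer: 0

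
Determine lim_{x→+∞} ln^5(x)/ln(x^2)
This is an ∞/∞ indeterminate form as x → +∞.
Write ln(x^2) = 2·ln(x), reducing the quotient to ln^4(x)/2 → ∞.
Limit = ∞.

Final answer: ∞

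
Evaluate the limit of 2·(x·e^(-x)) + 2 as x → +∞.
Evaluate the dominant behaviour as x → +∞; each term tends to a finite value or vanishes.
Limit = 2.

Final answer: 2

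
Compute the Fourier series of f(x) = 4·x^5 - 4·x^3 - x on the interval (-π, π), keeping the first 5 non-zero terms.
(-168·π^2 + 8·π^4 + 1006)·sin(x) + (-4·π^4 - 35 + 24·π^2)·sin(2·x) + (-232·π^2/27 + 410/81 + 8·π^4/3)·sin(3·x) + (-2·π^4 - 19/16 + 9·π^2/2)·sin(4·x) + (-72·π^2/25 + 182/625 + 8·π^4/5)·sin(5·x)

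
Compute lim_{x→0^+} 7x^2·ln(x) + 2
The product is a 0·∞ indeterminate form at x → 0⁺.
Rewrite the product as 7·ln(x) / x^(-2) and apply L'Hôpital, or use the standard hierarchy x^(-2) ≫ |ln x| as x → 0⁺.
The indeterminate product → 0, so the limit = 2.

Final answer: 2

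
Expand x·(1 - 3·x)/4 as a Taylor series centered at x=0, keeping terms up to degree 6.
-3·x^2/4 + x/4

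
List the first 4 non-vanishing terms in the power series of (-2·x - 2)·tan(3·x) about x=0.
-18·x^4 - 18·x^3 - 6·x^2 - 6·x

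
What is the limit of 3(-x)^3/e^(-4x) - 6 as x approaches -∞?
The quotient is an ∞/∞ indeterminate form as x → -∞.
Compare growth rates of the dominant terms (exponentials ≫ polynomials ≫ logarithms), or apply L'Hôpital's rule; the quotient → 0.
Adding the constant: 0 - 6 = -6. Limit = -6.

Final answer: -6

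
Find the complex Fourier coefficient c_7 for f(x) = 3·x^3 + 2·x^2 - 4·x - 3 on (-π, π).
Compute the real Fourier coefficients first: a_7 = -8/49, b_7 = -428/343 + 6·π^2/7.
Then c_7 = (a_7 − i·b_7)/2 = -4/49 - 3·i·π^2/7 + 214·i/343.

Final answer: -4/49 - 3·i·π^2/7 + 214·i/343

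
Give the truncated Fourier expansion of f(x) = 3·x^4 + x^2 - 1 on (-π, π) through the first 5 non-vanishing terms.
(140 - 24·π^2)·cos(x) + (-8 + 6·π^2)·cos(2·x) + (4/3 - 8·π^2/3)·cos(3·x) + (-5/16 + 3·π^2/2)·cos(4·x) - 1 + π^2/3 + 3·π^4/5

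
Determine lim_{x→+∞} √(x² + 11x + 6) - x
As x → +∞: multiply by the conjugate to get (11x+6)/(√(x²+11x+6)+x); the denominator ~ 2x, so the limit is 11/2.
Limit = 11/2.

Final answer: 11/2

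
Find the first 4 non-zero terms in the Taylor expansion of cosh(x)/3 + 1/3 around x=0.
x^6/2160 + x^4/72 + x^2/6 + 2/3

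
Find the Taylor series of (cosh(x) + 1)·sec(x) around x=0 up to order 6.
71·x^6/240 + 17·x^4/24 + 3·x^2/2 + 2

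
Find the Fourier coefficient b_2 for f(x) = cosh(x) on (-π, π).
b_2 = (1/π) ∫_{-π}^{π} f(x)·sin(2x) dx.
Evaluate the integral (use parity and integration by parts as needed): b_2 = 0.

Final answer: 0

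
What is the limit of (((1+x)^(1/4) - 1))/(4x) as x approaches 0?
Both numerator and denominator → 0 as x → 0; this is a 0/0 indeterminate form.
Expand each to leading order near x = 0: numerator ~ x/4, denominator ~ 4·x.
The limit of the ratio is 1/16.

Final answer: 1/16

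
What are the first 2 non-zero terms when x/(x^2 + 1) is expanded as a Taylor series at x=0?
-x^3 + x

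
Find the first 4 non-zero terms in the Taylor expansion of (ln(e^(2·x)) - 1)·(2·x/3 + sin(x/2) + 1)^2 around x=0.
199·x^3/72 + 119·x^2/36 - x/3 - 1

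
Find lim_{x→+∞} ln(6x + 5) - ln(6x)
This is an ∞ − ∞ indeterminate form.
Combine the logarithms: ln(6x+5) − ln(6x) = ln((6x+5)/(6x)) = ln(1 + 5/(6x)) → ln(1) = 0.
Limit = 0.

Final answer: 0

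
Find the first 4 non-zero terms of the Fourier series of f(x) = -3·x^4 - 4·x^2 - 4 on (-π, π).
(-128 + 24·π^2)·cos(x) + (5 - 6·π^2)·cos(2·x) + 8·π^2·cos(3·x)/3 - 3·π^4/5 - 4·π^2/3 - 4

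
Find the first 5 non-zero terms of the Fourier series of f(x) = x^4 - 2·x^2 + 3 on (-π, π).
(56 - 8·π^2)·cos(x) + (-5 + 2·π^2)·cos(2·x) + (40/27 - 8·π^2/9)·cos(3·x) + (-11/16 + π^2/2)·cos(4·x) - 2·π^2/3 + 3 + π^4/5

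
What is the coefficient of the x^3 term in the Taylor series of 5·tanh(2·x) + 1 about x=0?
Expand to order 3: 5·tanh(2·x) + 1 = -40·x^3/3 + 10·x + 1 + O(x^4).
The coefficient of x^3 is -40/3.

Final answer: -40/3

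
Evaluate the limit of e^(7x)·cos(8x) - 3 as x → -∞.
Evaluate the dominant behaviour as x → -∞; each term tends to a finite value or vanishes.
Limit = -3.

Final answer: -3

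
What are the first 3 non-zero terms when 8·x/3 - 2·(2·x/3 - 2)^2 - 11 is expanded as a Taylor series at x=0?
-8·x^2/9 + 8·x - 19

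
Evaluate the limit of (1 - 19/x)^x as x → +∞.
As x → +∞: this is the defining limit (1 - 19/x)^x → e^(-19).
Limit = e^(-19).

Final answer: e^(-19)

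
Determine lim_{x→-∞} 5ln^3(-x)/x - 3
The quotient is an ∞/∞ indeterminate form as x → -∞.
Compare growth rates of the dominant terms (exponentials ≫ polynomials ≫ logarithms), or apply L'Hôpital's rule; the quotient → 0.
Adding the constant: 0 - 3 = -3. Limit = -3.

Final answer: -3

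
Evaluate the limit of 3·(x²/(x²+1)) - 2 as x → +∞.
Evaluate the dominant behaviour as x → +∞; each term tends to a finite value or vanishes.
Limit = 1.

Final answer: 1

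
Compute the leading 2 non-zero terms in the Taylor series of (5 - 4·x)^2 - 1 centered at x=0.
24 - 40·x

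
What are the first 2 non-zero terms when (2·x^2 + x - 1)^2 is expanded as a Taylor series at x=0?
1 - 2·x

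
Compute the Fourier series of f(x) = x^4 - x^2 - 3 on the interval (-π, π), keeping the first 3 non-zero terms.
(52 - 8·π^2)·cos(x) + (-4 + 2·π^2)·cos(2·x) - π^2/3 - 3 + π^4/5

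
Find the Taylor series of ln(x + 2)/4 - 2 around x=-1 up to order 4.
-2 + (x + 1)/4 - (x + 1)^2/8 + (x + 1)^3/12 - (x + 1)^4/16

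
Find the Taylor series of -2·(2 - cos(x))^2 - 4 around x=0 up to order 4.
-x^4/3 - 2·x^2 - 6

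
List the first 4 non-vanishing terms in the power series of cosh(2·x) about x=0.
4·x^6/45 + 2·x^4/3 + 2·x^2 + 1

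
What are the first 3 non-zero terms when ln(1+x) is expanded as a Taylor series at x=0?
x^3/3 - x^2/2 + x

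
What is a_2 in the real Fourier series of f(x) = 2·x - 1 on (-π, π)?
a_2 = (1/π) ∫_{-π}^{π} f(x)·cos(2x) dx.
Evaluate the integral (use parity and integration by parts as needed): a_2 = 0.

Final answer: 0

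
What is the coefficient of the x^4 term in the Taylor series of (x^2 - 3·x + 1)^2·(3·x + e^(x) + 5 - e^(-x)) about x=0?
Expand to order 4: (x^2 - 3·x + 1)^2·(3·x + e^(x) + 5 - e^(-x)) = -27·x^4 + 76·x^3/3 + 25·x^2 - 25·x + 5 + O(x^5).
The coefficient of x^4 is -27.

Final answer: -27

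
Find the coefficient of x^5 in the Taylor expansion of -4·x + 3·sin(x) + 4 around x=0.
Expand to order 5: -4·x + 3·sin(x) + 4 = x^5/40 - x^3/2 - x + 4 + O(x^6).
The coefficient of x^5 is 1/40.

Final answer: 1/40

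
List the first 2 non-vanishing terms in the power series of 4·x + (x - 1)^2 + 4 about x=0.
2·x + 5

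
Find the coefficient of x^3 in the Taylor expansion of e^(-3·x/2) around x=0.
Expand to order 3: e^(-3·x/2) = -9·x^3/16 + 9·x^2/8 - 3·x/2 + 1 + O(x^4).
The coefficient of x^3 is -9/16.

Final answer: -9/16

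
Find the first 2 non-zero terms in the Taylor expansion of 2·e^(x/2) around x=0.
x + 2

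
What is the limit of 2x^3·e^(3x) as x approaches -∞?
This is a 0·∞ indeterminate form at x → -∞.
Rewrite the product as 2x^3 / e^(-3x) (an ∞/∞ form) and apply L'Hôpital, or use the standard hierarchy e^(3|x|) ≫ |x^3| as x → -∞.
The indeterminate product → 0, so the limit = 0.

Final answer: 0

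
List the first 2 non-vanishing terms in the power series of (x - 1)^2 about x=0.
1 - 2·x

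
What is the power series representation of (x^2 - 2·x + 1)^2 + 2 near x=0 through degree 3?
-4·x^3 + 6·x^2 - 4·x + 3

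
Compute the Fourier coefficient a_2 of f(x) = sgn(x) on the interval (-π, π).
a_2 = (1/π) ∫_{-π}^{π} f(x)·cos(2x) dx.
Evaluate the integral (use parity and integration by parts as needed): a_2 = 0.

Final answer: 0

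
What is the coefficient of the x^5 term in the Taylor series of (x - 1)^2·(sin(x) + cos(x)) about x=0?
Expand to order 5: (x - 1)^2·(sin(x) + cos(x)) = -29·x^5/120 - x^4/8 + 11·x^3/6 - 3·x^2/2 - x + 1 + O(x^6).
The coefficient of x^5 is -29/120.

Final answer: -29/120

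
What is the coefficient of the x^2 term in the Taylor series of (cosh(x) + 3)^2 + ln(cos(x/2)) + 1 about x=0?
Expand to order 2: (cosh(x) + 3)^2 + ln(cos(x/2)) + 1 = 31·x^2/8 + 17 + O(x^3).
The coefficient of x^2 is 31/8.

Final answer: 31/8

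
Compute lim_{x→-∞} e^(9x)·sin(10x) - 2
Evaluate the dominant behaviour as x → -∞; each term tends to a finite value or vanishes.
Limit = -2.

Final answer: -2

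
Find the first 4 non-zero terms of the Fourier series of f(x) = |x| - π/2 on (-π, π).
-4·cos(x)/π - 4·cos(3·x)/(9·π) - 4·cos(5·x)/(25·π) - 4·cos(7·x)/(49·π)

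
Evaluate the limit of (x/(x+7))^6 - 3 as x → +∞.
As x → +∞: x/(x+7) = 1/(1 + 7/x) → 1, and the 6th power of a limit-1 base also → 1; with the additive constant, 1 - 3 = -2.
Limit = -2.

Final answer: -2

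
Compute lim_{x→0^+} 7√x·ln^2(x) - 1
The product is a 0·∞ indeterminate form at x → 0⁺.
Rewrite the product as 7·ln^2(x) / x^(-1/2) and apply L'Hôpital, or use the standard hierarchy x^(-1/2) ≫ |ln x|^2 as x → 0⁺.
The indeterminate product → 0, so the limit = -1.

Final answer: -1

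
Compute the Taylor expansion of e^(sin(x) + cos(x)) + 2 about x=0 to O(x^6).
e·x^5/10 - 5·e·x^4/24 - e·x^3/2 + e·x + 2 + e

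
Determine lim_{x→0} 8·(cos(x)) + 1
Direct substitution at x = 0 gives 9.

Final answer: 9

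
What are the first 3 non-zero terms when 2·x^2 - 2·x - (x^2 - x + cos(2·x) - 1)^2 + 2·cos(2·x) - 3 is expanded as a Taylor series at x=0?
-3·x^2 - 2·x - 1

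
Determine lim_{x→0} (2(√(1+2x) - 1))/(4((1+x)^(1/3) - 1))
Both numerator and denominator → 0 as x → 0; this is a 0/0 indeterminate form.
Expand each to leading order near x = 0: numerator ~ 2·x, denominator ~ 4·x/3.
The limit of the ratio is 3/2.

Final answer: 3/2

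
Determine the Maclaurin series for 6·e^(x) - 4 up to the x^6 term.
x^6/120 + x^5/20 + x^4/4 + x^3 + 3·x^2 + 6·x + 2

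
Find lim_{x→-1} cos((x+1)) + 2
Direct substitution at x = -1 gives 3.

Final answer: 3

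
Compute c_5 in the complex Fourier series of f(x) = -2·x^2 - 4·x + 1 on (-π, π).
Compute the real Fourier coefficients first: a_5 = 8/25, b_5 = -8/5.
Then c_5 = (a_5 − i·b_5)/2 = 4/25 + 4·i/5.

Final answer: 4/25 + 4·i/5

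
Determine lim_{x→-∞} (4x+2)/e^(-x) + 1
The quotient is an ∞/∞ indeterminate form as x → -∞.
Compare growth rates of the dominant terms (exponentials ≫ polynomials ≫ logarithms), or apply L'Hôpital's rule; the quotient → 0.
Adding the constant: 0 + 1 = 1. Limit = 1.

Final answer: 1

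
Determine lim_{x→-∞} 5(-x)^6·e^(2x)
This is a 0·∞ indeterminate form at x → -∞.
Rewrite the product as 5(-x)^6 / e^(-2x) (an ∞/∞ form) and apply L'Hôpital, or use the standard hierarchy e^(2|x|) ≫ |(-x)^6| as x → -∞.
The indeterminate product → 0, so the limit = 0.

Final answer: 0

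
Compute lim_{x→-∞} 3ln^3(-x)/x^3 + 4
The quotient is an ∞/∞ indeterminate form as x → -∞.
Compare growth rates of the dominant terms (exponentials ≫ polynomials ≫ logarithms), or apply L'Hôpital's rule; the quotient → 0.
Adding the constant: 0 + 4 = 4. Limit = 4.

Final answer: 4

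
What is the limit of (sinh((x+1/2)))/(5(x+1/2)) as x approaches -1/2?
Both numerator and denominator → 0 as x → -1/2; this is a 0/0 indeterminate form.
Expand each to leading order near x = -1/2: numerator ~ (x + 1/2), denominator ~ 5·(x + 1/2).
The limit of the ratio is 1/5.

Final answer: 1/5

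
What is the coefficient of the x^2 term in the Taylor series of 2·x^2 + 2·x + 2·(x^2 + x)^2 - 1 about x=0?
Expand to order 2: 2·x^2 + 2·x + 2·(x^2 + x)^2 - 1 = 4·x^2 + 2·x - 1 + O(x^3).
The coefficient of x^2 is 4.

Final answer: 4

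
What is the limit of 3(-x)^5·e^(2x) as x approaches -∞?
This is a 0·∞ indeterminate form at x → -∞.
Rewrite the product as 3(-x)^5 / e^(-2x) (an ∞/∞ form) and apply L'Hôpital, or use the standard hierarchy e^(2|x|) ≫ |(-x)^5| as x → -∞.
The indeterminate product → 0, so the limit = 0.

Final answer: 0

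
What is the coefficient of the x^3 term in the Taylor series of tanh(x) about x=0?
Expand to order 3: tanh(x) = -x^3/3 + x + O(x^4).
The coefficient of x^3 is -1/3.

Final answer: -1/3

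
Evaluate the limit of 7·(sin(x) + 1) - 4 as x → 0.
Direct substitution at x = 0 gives 3.

Final answer: 3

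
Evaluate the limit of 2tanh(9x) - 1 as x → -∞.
Evaluate the dominant behaviour as x → -∞; each term tends to a finite value or vanishes.
Limit = -3.

Final answer: -3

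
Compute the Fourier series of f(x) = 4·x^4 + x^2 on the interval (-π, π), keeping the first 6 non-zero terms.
(188 - 32·π^2)·cos(x) + (-11 + 8·π^2)·cos(2·x) + (52/27 - 32·π^2/9)·cos(3·x) + (-1/2 + 2·π^2)·cos(4·x) + (92/625 - 32·π^2/25)·cos(5·x) + π^2/3 + 4·π^4/5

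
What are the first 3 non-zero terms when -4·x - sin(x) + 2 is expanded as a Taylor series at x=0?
x^3/6 - 5·x + 2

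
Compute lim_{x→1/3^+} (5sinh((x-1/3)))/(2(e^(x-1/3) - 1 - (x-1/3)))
Both numerator and denominator → 0 as x → 1/3^+; this is a 0/0 indeterminate form.
Expand each to leading order near x = 1/3: numerator ~ 5·(x - 1/3), denominator ~ (x - 1/3)^2.
The limit of the ratio is ∞.

Final answer: ∞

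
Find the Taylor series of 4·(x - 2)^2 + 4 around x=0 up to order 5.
4·x^2 - 16·x + 20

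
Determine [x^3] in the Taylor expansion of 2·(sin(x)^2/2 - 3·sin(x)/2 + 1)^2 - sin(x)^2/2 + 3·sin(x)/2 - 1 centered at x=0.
Expand to order 3: 2·(sin(x)^2/2 - 3·sin(x)/2 + 1)^2 - sin(x)^2/2 + 3·sin(x)/2 - 1 = -9·x^3/4 + 6·x^2 - 9·x/2 + 1 + O(x^4).
The coefficient of x^3 is -9/4.

Final answer: -9/4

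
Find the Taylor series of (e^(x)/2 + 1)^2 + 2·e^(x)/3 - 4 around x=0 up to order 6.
53·x^6/2160 + 29·x^5/360 + 17·x^4/72 + 11·x^3/18 + 4·x^2/3 + 13·x/6 - 13/12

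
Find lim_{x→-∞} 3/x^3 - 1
Evaluate the dominant behaviour as x → -∞; each term tends to a finite value or vanishes.
Limit = -1.

Final answer: -1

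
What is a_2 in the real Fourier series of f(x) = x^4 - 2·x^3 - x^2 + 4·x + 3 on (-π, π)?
a_2 = (1/π) ∫_{-π}^{π} f(x)·cos(2x) dx.
Evaluate the integral (use parity and integration by parts as needed): a_2 = -4 + 2·π^2.

Final answer: -4 + 2·π^2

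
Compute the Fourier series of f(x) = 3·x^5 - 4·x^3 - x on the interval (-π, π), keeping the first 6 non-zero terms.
(-128·π^2 + 6·π^4 + 766)·sin(x) + (-3·π^4 - 55/2 + 19·π^2)·sin(2·x) + (-64·π^2/9 + 110/27 + 2·π^4)·sin(3·x) + (-3·π^4/2 - 61/64 + 31·π^2/8)·sin(4·x) + (-64·π^2/25 + 134/625 + 6·π^4/5)·sin(5·x) + (-π^4 + 1/54 + 17·π^2/9)·sin(6·x)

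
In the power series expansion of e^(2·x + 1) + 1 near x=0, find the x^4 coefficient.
Expand to order 4: e^(2·x + 1) + 1 = 2·e·x^4/3 + 4·e·x^3/3 + 2·e·x^2 + 2·e·x + 1 + e + O(x^5).
The coefficient of x^4 is 2·e/3.

Final answer: 2·e/3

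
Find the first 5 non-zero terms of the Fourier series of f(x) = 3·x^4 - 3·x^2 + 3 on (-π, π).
(156 - 24·π^2)·cos(x) + (-12 + 6·π^2)·cos(2·x) + (28/9 - 8·π^2/3)·cos(3·x) + (-21/16 + 3·π^2/2)·cos(4·x) - π^2 + 3 + 3·π^4/5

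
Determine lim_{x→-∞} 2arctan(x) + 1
Evaluate the dominant behaviour as x → -∞; each term tends to a finite value or vanishes.
Limit = 1 - π.

Final answer: 1 - π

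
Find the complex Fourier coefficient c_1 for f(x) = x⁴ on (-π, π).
Compute the real Fourier coefficients first: a_1 = 48 - 8·π^2, b_1 = 0.
Then c_1 = (a_1 − i·b_1)/2 = 24 - 4·π^2.

Final answer: 24 - 4·π^2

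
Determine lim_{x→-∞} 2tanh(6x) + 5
Evaluate the dominant behaviour as x → -∞; each term tends to a finite value or vanishes.
Limit = 3.

Final answer: 3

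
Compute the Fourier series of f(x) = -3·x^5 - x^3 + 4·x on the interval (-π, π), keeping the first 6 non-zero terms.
(-700 - 6·π^4 + 118·π^2)·sin(x) + (-14·π^2 + 17 + 3·π^4)·sin(2·x) + (-2·π^4 + 4/27 + 34·π^2/9)·sin(3·x) + (-11·π^2/8 - 95/64 + 3·π^4/2)·sin(4·x) + (-6·π^4/5 + 916/625 + 14·π^2/25)·sin(5·x) + (-2·π^2/9 - 35/27 + π^4)·sin(6·x)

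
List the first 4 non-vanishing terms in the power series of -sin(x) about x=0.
x^7/5040 - x^5/120 + x^3/6 - x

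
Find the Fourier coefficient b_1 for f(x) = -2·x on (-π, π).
b_1 = (1/π) ∫_{-π}^{π} f(x)·sin(1x) dx.
Evaluate the integral (use parity and integration by parts as needed): b_1 = -4.

Final answer: -4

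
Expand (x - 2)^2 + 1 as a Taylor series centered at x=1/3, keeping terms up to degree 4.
34/9 - 10·(x - 1/3)/3 + (x - 1/3)^2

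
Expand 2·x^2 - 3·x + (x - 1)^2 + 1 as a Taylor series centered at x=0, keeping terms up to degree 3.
3·x^2 - 5·x + 2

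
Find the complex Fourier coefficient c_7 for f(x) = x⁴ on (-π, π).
Compute the real Fourier coefficients first: a_7 = 48/2401 - 8·π^2/49, b_7 = 0.
Then c_7 = (a_7 − i·b_7)/2 = 24/2401 - 4·π^2/49.

Final answer: 24/2401 - 4·π^2/49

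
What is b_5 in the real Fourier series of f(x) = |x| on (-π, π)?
b_5 = (1/π) ∫_{-π}^{π} f(x)·sin(5x) dx.
Evaluate the integral (use parity and integration by parts as needed): b_5 = 0.

Final answer: 0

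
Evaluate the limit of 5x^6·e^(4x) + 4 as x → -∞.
The product is a 0·∞ indeterminate form at x → -∞.
Rewrite the product as 5x^6 / e^(-4x) (an ∞/∞ form) and apply L'Hôpital, or use the standard hierarchy e^(4|x|) ≫ |x^6| as x → -∞.
The indeterminate product → 0, so the limit = 4.

Final answer: 4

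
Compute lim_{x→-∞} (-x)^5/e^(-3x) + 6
The quotient is an ∞/∞ indeterminate form as x → -∞.
Compare growth rates of the dominant terms (exponentials ≫ polynomials ≫ logarithms), or apply L'Hôpital's rule; the quotient → 0.
Adding the constant: 0 + 6 = 6. Limit = 6.

Final answer: 6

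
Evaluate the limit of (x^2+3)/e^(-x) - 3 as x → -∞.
The quotient is an ∞/∞ indeterminate form as x → -∞.
Compare growth rates of the dominant terms (exponentials ≫ polynomials ≫ logarithms), or apply L'Hôpital's rule; the quotient → 0.
Adding the constant: 0 - 3 = -3. Limit = -3.

Final answer: -3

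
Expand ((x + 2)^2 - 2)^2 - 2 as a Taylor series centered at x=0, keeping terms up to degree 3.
8·x^3 + 20·x^2 + 16·x + 2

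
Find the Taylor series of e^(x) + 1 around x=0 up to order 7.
x^7/5040 + x^6/720 + x^5/120 + x^4/24 + x^3/6 + x^2/2 + x + 2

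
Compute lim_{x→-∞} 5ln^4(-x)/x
This is an ∞/∞ indeterminate form as x → -∞.
Compare growth rates of the dominant terms (exponentials ≫ polynomials ≫ logarithms), or apply L'Hôpital's rule; the quotient → 0.
Limit = 0.

Final answer: 0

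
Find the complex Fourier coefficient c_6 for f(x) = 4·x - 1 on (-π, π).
Compute the real Fourier coefficients first: a_6 = 0, b_6 = -4/3.
Then c_6 = (a_6 − i·b_6)/2 = 2·i/3.

Final answer: 2·i/3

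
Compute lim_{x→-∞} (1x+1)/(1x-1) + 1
Evaluate the dominant behaviour as x → -∞; each term tends to a finite value or vanishes.
Limit = 2.

Final answer: 2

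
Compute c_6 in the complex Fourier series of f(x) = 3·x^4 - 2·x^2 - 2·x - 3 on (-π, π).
Compute the real Fourier coefficients first: a_6 = -1/3 + 2·π^2/3, b_6 = 2/3.
Then c_6 = (a_6 − i·b_6)/2 = -1/6 + π^2/3 - i/3.

Final answer: -1/6 + π^2/3 - i/3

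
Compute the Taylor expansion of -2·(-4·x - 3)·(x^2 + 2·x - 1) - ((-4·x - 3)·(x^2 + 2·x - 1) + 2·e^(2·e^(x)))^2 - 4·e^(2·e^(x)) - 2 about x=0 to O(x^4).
x^3·(-(3 + 2·e^(2))^2·(-8/(3 + 2·e^(2)) + 2·(-11/(3 + 2·e^(2)) + 6·e^(2)/(3 + 2·e^(2)))·(-2/(3 + 2·e^(2)) + 4·e^(2)/(3 + 2·e^(2))) + 44·e^(2)/(3·(3 + 2·e^(2)))) - 44·e^(2)/3 + 8) + x^2·(-(3 + 2·e^(2))^2·(-22/(3 + 2·e^(2)) + (-2/(3 + 2·e^(2)) + 4·e^(2)/(3 + 2·e^(2)))^2 + 12·e^(2)/(3 + 2·e^(2))) - 12·e^(2) + 22) + x·(-(3 + 2·e^(2))^2·(-4/(3 + 2·e^(2)) + 8·e^(2)/(3 + 2·e^(2))) - 8·e^(2) + 4) - (3 + 2·e^(2))^2 - 4·e^(2) - 8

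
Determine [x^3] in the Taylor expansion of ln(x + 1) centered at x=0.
Expand to order 3: ln(x + 1) = x^3/3 - x^2/2 + x + O(x^4).
The coefficient of x^3 is 1/3.

Final answer: 1/3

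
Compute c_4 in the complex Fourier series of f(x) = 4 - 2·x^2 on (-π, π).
Compute the real Fourier coefficients first: a_4 = -1/2, b_4 = 0.
Then c_4 = (a_4 − i·b_4)/2 = -1/4.

Final answer: -1/4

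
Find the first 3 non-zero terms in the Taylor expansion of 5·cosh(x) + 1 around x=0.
5·x^4/24 + 5·x^2/2 + 6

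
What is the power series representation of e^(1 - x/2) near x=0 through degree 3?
-e·x^3/48 + e·x^2/8 - e·x/2 + e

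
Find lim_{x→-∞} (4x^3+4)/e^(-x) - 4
The quotient is an ∞/∞ indeterminate form as x → -∞.
Compare growth rates of the dominant terms (exponentials ≫ polynomials ≫ logarithms), or apply L'Hôpital's rule; the quotient → 0.
Adding the constant: 0 - 4 = -4. Limit = -4.

Final answer: -4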